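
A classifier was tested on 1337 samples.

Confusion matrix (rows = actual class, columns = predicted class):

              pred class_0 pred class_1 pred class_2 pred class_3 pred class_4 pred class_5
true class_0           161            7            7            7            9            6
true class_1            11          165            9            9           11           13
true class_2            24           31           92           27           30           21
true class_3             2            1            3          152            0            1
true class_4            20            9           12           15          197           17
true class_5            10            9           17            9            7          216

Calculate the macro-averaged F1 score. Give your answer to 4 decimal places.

0.7275

Per-class F1 score (2·TP/(2·TP+FP+FN)):
  class_0: TP=161, FP=11+24+2+20+10=67, FN=7+7+7+9+6=36 → 322/425 = 0.75765
  class_1: TP=165, FP=7+31+1+9+9=57, FN=11+9+9+11+13=53 → 330/440 = 0.75000
  class_2: TP=92, FP=7+9+3+12+17=48, FN=24+31+27+30+21=133 → 184/365 = 0.50411
  class_3: TP=152, FP=7+9+27+15+9=67, FN=2+1+3+0+1=7 → 304/378 = 0.80423
  class_4: TP=197, FP=9+11+30+0+7=57, FN=20+9+12+15+17=73 → 394/524 = 0.75191
  class_5: TP=216, FP=6+13+21+1+17=58, FN=10+9+17+9+7=52 → 432/542 = 0.79705
Macro-F1 score = mean = (0.75765 + 0.75000 + 0.50411 + 0.80423 + 0.75191 + 0.79705) / 6 = 0.7275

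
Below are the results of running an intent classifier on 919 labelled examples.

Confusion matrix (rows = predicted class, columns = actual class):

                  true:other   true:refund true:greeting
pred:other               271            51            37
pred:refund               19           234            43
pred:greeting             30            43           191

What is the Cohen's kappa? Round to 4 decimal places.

0.6347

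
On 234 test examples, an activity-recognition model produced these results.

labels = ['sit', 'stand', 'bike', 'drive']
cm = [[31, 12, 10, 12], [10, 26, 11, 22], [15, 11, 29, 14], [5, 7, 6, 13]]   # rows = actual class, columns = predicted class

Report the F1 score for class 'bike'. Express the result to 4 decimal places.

0.4640

Treat 'bike' as positive and all other classes as negative.
F1 score = 2·TP/(2·TP+FP+FN).
bike: TP=29, FP=10+11+6=27, FN=15+11+14=40 → 58/125 = 0.46400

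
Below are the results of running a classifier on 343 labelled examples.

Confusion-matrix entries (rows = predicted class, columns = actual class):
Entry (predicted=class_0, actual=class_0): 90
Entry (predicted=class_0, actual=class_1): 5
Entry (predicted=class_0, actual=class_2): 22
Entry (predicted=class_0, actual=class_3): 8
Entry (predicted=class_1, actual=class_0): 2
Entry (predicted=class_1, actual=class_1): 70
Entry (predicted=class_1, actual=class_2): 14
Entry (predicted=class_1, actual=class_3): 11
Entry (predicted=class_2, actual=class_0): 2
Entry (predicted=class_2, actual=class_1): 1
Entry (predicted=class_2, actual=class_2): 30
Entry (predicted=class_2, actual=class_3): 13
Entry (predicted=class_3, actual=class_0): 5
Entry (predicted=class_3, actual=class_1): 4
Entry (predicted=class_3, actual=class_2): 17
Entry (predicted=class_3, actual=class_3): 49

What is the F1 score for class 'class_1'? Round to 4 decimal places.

One-vs-rest for 'class_1': TP = diagonal; FP = other classes predicted 'class_1'; FN = 'class_1' predicted as other.
F1 score = 2·TP/(2·TP+FP+FN).
class_1: TP=70, FP=2+14+11=27, FN=5+1+4=10 → 140/177 = 0.79096

0.7910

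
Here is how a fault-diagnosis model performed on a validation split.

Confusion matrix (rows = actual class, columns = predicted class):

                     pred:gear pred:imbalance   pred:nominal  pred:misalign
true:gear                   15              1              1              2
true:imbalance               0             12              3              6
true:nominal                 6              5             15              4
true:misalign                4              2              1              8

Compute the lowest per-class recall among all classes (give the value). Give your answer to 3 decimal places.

Per-class recall (TP/(TP+FN)):
  gear: TP=15, FN=1+1+2=4 → 15/19 = 0.7895
  imbalance: TP=12, FN=0+3+6=9 → 12/21 = 0.5714
  nominal: TP=15, FN=6+5+4=15 → 15/30 = 0.5000
  misalign: TP=8, FN=4+2+1=7 → 8/15 = 0.5333
Lowest is class 'nominal' with recall = 0.500.

0.500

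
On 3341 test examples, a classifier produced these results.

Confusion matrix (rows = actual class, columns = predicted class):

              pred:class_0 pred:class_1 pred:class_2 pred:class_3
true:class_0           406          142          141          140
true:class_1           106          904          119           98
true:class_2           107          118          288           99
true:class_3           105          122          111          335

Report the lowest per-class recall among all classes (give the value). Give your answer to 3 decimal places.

Per-class recall (TP/(TP+FN)):
  class_0: TP=406, FN=142+141+140=423 → 406/829 = 0.4897
  class_1: TP=904, FN=106+119+98=323 → 904/1227 = 0.7368
  class_2: TP=288, FN=107+118+99=324 → 288/612 = 0.4706
  class_3: TP=335, FN=105+122+111=338 → 335/673 = 0.4978
Lowest is class 'class_2' with recall = 0.471.

0.471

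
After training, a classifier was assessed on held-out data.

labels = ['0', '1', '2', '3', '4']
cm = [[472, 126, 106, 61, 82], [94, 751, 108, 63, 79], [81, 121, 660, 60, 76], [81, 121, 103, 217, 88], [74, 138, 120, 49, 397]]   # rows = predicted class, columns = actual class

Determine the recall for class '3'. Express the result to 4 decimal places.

Take TP from the diagonal, FP from the rest of the '3' prediction marginal, FN from the rest of the '3' actual marginal.
recall = TP/(TP+FN).
3: TP=217, FN=61+63+60+49=233 → 217/450 = 0.48222

0.4822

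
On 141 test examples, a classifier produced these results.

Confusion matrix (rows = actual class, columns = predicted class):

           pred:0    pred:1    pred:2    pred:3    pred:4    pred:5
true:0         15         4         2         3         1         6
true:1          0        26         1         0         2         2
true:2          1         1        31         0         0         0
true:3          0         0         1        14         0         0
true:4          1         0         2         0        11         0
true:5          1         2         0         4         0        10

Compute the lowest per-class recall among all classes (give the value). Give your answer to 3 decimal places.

Per-class recall (TP/(TP+FN)):
  0: TP=15, FN=4+2+3+1+6=16 → 15/31 = 0.4839
  1: TP=26, FN=0+1+0+2+2=5 → 26/31 = 0.8387
  2: TP=31, FN=1+1+0+0+0=2 → 31/33 = 0.9394
  3: TP=14, FN=0+0+1+0+0=1 → 14/15 = 0.9333
  4: TP=11, FN=1+0+2+0+0=3 → 11/14 = 0.7857
  5: TP=10, FN=1+2+0+4+0=7 → 10/17 = 0.5882
Lowest is class '0' with recall = 0.484.

0.484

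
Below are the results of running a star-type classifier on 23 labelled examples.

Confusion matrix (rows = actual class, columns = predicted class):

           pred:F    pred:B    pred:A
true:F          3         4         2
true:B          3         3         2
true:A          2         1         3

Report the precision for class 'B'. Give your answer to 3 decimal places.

0.375

Take TP from the diagonal, FP from the rest of the 'B' prediction marginal, FN from the rest of the 'B' actual marginal.
precision = TP/(TP+FP).
B: TP=3, FP=4+1=5 → 3/8 = 0.3750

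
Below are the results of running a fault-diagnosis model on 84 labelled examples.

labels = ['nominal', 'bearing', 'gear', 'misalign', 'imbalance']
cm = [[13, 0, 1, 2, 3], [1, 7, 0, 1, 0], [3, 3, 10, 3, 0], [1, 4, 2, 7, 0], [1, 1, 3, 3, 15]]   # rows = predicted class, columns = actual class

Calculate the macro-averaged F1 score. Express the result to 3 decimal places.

0.607

Per-class F1 score (2·TP/(2·TP+FP+FN)):
  nominal: TP=13, FP=0+1+2+3=6, FN=1+3+1+1=6 → 26/38 = 0.6842
  bearing: TP=7, FP=1+0+1+0=2, FN=0+3+4+1=8 → 14/24 = 0.5833
  gear: TP=10, FP=3+3+3+0=9, FN=1+0+2+3=6 → 20/35 = 0.5714
  misalign: TP=7, FP=1+4+2+0=7, FN=2+1+3+3=9 → 14/30 = 0.4667
  imbalance: TP=15, FP=1+1+3+3=8, FN=3+0+0+0=3 → 30/41 = 0.7317
Macro-F1 score = mean = (0.6842 + 0.5833 + 0.5714 + 0.4667 + 0.7317) / 5 = 0.607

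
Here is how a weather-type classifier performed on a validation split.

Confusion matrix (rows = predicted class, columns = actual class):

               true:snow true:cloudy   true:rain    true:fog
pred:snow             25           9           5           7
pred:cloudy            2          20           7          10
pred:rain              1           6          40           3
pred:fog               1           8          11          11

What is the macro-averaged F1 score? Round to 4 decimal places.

Per-class F1 score (2·TP/(2·TP+FP+FN)):
  snow: TP=25, FP=9+5+7=21, FN=2+1+1=4 → 50/75 = 0.66667
  cloudy: TP=20, FP=2+7+10=19, FN=9+6+8=23 → 40/82 = 0.48780
  rain: TP=40, FP=1+6+3=10, FN=5+7+11=23 → 80/113 = 0.70796
  fog: TP=11, FP=1+8+11=20, FN=7+10+3=20 → 22/62 = 0.35484
Macro-F1 score = mean = (0.66667 + 0.48780 + 0.70796 + 0.35484) / 4 = 0.5543

0.5543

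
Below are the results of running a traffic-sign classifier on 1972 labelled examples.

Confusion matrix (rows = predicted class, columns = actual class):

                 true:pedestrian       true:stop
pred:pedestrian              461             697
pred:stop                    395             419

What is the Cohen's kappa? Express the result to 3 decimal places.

Observed agreement pₒ = trace/N = 880/1972 = 0.4462
Expected agreement pₑ = Σ (rowᵢ·colᵢ)/N² = (856·1158 + 1116·814)/1972² = 0.4885
κ = (pₒ − pₑ)/(1 − pₑ) = (0.4462 − 0.4885)/(1 − 0.4885) = -0.083

-0.083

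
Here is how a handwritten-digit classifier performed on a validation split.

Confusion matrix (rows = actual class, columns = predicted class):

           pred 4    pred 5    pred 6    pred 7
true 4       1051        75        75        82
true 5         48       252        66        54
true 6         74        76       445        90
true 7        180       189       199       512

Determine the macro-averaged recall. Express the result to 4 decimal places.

0.6357

Per-class recall (TP/(TP+FN)):
  4: TP=1051, FN=75+75+82=232 → 1051/1283 = 0.81917
  5: TP=252, FN=48+66+54=168 → 252/420 = 0.60000
  6: TP=445, FN=74+76+90=240 → 445/685 = 0.64964
  7: TP=512, FN=180+189+199=568 → 512/1080 = 0.47407
Macro-recall = mean = (0.81917 + 0.60000 + 0.64964 + 0.47407) / 4 = 0.6357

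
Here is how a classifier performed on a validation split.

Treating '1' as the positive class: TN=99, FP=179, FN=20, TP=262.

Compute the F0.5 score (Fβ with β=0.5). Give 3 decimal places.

0.640

Fβ = (1+β²)·TP / ((1+β²)·TP + β²·FN + FP), with β²=1/4
= 1.25·262 / (1.25·262 + 0.25·20 + 179) = 0.640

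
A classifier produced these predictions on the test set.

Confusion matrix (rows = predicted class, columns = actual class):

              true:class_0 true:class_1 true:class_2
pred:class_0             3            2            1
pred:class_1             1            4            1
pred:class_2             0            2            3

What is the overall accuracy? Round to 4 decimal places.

0.5882

Accuracy = trace / total = (3+4+3=10) / 17 = 10/17 = 0.5882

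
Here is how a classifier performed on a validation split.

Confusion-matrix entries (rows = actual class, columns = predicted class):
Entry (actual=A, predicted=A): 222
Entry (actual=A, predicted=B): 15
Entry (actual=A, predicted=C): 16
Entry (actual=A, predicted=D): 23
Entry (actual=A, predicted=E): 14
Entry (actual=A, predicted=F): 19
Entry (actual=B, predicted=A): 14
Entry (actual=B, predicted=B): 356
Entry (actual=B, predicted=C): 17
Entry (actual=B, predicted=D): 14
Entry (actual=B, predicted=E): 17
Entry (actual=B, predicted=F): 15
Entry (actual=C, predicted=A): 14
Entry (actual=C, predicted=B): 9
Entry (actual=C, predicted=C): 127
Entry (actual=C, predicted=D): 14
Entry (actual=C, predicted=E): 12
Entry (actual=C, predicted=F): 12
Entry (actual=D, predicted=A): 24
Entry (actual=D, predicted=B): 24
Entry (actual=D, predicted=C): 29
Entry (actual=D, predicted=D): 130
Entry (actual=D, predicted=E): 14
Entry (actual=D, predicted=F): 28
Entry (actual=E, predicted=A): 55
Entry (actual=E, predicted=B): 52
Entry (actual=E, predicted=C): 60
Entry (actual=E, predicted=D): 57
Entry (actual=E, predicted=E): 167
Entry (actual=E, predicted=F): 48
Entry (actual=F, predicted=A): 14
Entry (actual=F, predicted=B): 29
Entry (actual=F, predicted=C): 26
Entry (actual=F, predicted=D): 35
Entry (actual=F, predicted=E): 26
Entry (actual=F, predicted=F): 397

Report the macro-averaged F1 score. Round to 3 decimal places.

Per-class F1 score (2·TP/(2·TP+FP+FN)):
  A: TP=222, FP=14+14+24+55+14=121, FN=15+16+23+14+19=87 → 444/652 = 0.6810
  B: TP=356, FP=15+9+24+52+29=129, FN=14+17+14+17+15=77 → 712/918 = 0.7756
  C: TP=127, FP=16+17+29+60+26=148, FN=14+9+14+12+12=61 → 254/463 = 0.5486
  D: TP=130, FP=23+14+14+57+35=143, FN=24+24+29+14+28=119 → 260/522 = 0.4981
  E: TP=167, FP=14+17+12+14+26=83, FN=55+52+60+57+48=272 → 334/689 = 0.4848
  F: TP=397, FP=19+15+12+28+48=122, FN=14+29+26+35+26=130 → 794/1046 = 0.7591
Macro-F1 score = mean = (0.6810 + 0.7756 + 0.5486 + 0.4981 + 0.4848 + 0.7591) / 6 = 0.625

0.625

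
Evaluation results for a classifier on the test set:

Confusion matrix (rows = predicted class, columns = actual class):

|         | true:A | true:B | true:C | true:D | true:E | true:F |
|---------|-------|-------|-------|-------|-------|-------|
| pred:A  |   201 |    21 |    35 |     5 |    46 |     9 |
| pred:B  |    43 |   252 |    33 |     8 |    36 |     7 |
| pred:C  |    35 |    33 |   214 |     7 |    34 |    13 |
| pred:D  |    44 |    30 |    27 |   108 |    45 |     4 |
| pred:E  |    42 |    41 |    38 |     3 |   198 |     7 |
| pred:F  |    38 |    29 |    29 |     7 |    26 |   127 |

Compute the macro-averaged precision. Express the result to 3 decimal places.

0.575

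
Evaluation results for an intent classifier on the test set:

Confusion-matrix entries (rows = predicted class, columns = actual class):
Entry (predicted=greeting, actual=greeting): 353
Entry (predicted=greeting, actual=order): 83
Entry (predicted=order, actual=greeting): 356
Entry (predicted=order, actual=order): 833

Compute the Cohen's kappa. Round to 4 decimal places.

Observed agreement pₒ = trace/N = 1186/1625 = 0.72985
Expected agreement pₑ = Σ (rowᵢ·colᵢ)/N² = (709·436 + 916·1189)/1625² = 0.52951
κ = (pₒ − pₑ)/(1 − pₑ) = (0.72985 − 0.52951)/(1 − 0.52951) = 0.4258

0.4258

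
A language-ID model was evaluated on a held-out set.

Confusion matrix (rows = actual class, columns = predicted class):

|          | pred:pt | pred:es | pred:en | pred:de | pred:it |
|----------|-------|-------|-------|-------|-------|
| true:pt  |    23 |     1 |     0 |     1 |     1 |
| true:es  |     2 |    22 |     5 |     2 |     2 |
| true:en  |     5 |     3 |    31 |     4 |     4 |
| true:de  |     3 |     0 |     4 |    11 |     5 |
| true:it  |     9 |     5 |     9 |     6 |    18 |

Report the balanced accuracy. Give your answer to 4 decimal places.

0.6144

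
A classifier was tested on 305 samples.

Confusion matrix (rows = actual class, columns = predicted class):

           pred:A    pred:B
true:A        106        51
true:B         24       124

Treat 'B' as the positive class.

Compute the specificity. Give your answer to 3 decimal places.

Specificity = TN/(TN+FP) = 106/(106+51) = 0.675

0.675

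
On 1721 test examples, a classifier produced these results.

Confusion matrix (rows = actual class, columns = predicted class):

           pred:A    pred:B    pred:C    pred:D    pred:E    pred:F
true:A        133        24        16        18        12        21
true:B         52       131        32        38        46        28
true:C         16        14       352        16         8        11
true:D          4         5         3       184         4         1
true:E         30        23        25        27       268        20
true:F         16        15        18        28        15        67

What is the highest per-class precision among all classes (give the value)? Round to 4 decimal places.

Per-class precision (TP/(TP+FP)):
  A: TP=133, FP=52+16+4+30+16=118 → 133/251 = 0.52988
  B: TP=131, FP=24+14+5+23+15=81 → 131/212 = 0.61792
  C: TP=352, FP=16+32+3+25+18=94 → 352/446 = 0.78924
  D: TP=184, FP=18+38+16+27+28=127 → 184/311 = 0.59164
  E: TP=268, FP=12+46+8+4+15=85 → 268/353 = 0.75921
  F: TP=67, FP=21+28+11+1+20=81 → 67/148 = 0.45270
Highest is class 'C' with precision = 0.7892.

0.7892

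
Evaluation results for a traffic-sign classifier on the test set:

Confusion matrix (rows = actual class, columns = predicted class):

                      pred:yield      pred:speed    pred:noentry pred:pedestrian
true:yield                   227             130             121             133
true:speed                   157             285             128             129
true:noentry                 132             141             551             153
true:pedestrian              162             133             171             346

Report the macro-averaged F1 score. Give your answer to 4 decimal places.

Per-class F1 score (2·TP/(2·TP+FP+FN)):
  yield: TP=227, FP=157+132+162=451, FN=130+121+133=384 → 454/1289 = 0.35221
  speed: TP=285, FP=130+141+133=404, FN=157+128+129=414 → 570/1388 = 0.41066
  noentry: TP=551, FP=121+128+171=420, FN=132+141+153=426 → 1102/1948 = 0.56571
  pedestrian: TP=346, FP=133+129+153=415, FN=162+133+171=466 → 692/1573 = 0.43992
Macro-F1 score = mean = (0.35221 + 0.41066 + 0.56571 + 0.43992) / 4 = 0.4421

0.4421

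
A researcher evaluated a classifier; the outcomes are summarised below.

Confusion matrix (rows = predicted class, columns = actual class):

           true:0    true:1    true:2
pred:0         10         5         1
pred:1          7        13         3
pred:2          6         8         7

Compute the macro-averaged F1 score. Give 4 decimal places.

Per-class F1 score (2·TP/(2·TP+FP+FN)):
  0: TP=10, FP=5+1=6, FN=7+6=13 → 20/39 = 0.51282
  1: TP=13, FP=7+3=10, FN=5+8=13 → 26/49 = 0.53061
  2: TP=7, FP=6+8=14, FN=1+3=4 → 14/32 = 0.43750
Macro-F1 score = mean = (0.51282 + 0.53061 + 0.43750) / 3 = 0.4936

0.4936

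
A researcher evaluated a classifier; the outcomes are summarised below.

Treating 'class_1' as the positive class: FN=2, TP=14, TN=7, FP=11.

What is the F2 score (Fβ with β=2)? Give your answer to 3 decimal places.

0.787

Fβ = (1+β²)·TP / ((1+β²)·TP + β²·FN + FP), with β²=4
= 5·14 / (5·14 + 4·2 + 11) = 0.787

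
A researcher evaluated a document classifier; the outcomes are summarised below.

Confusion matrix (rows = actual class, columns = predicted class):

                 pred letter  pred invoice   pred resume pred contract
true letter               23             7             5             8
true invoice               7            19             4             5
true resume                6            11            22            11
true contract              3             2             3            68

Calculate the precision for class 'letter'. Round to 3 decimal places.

0.590

Treat 'letter' as positive and all other classes as negative.
precision = TP/(TP+FP).
letter: TP=23, FP=7+6+3=16 → 23/39 = 0.5897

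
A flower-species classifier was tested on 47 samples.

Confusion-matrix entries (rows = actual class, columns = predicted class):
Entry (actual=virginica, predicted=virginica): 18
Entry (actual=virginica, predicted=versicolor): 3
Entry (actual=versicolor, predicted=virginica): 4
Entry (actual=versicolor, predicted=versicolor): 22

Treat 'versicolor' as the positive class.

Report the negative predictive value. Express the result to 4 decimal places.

0.8182

NPV = TN/(TN+FN) = 18/(18+4) = 0.8182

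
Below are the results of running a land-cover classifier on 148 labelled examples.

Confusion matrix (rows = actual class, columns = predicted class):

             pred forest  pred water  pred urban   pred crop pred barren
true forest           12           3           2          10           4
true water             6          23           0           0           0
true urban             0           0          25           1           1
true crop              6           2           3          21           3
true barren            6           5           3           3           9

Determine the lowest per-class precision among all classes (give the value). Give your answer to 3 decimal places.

Per-class precision (TP/(TP+FP)):
  forest: TP=12, FP=6+0+6+6=18 → 12/30 = 0.4000
  water: TP=23, FP=3+0+2+5=10 → 23/33 = 0.6970
  urban: TP=25, FP=2+0+3+3=8 → 25/33 = 0.7576
  crop: TP=21, FP=10+0+1+3=14 → 21/35 = 0.6000
  barren: TP=9, FP=4+0+1+3=8 → 9/17 = 0.5294
Lowest is class 'forest' with precision = 0.400.

0.400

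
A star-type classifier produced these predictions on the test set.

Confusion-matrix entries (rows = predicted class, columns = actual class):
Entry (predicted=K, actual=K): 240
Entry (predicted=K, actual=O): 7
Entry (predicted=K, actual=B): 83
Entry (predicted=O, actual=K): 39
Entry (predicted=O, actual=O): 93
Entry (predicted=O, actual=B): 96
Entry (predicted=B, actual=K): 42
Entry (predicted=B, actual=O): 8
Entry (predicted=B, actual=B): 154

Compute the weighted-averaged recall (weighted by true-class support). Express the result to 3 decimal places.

Per-class recall (TP/(TP+FN)):
  K: TP=240, FN=39+42=81 → 240/321 = 0.7477
  O: TP=93, FN=7+8=15 → 93/108 = 0.8611
  B: TP=154, FN=83+96=179 → 154/333 = 0.4625
Weighted-recall = Σ (supportᵢ/N)·recallᵢ with N=762: (321/762)·0.7477 + (108/762)·0.8611 + (333/762)·0.4625 = 0.639

0.639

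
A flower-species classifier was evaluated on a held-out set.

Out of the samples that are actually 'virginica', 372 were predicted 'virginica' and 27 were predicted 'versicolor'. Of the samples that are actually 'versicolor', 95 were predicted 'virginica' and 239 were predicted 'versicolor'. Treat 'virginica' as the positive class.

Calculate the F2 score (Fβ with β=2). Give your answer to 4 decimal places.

0.9016

Fβ = (1+β²)·TP / ((1+β²)·TP + β²·FN + FP), with β²=4
= 5·372 / (5·372 + 4·27 + 95) = 0.9016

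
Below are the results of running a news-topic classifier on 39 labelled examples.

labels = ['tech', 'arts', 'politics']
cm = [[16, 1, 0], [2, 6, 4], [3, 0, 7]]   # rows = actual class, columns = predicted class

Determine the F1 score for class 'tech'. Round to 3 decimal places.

F1 score = 2·TP/(2·TP+FP+FN).
tech: TP=16, FP=2+3=5, FN=1+0=1 → 32/38 = 0.8421

0.842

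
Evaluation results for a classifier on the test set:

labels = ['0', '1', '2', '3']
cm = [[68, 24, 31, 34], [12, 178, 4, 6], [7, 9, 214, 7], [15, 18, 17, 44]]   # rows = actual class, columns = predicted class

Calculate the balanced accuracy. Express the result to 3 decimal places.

0.674

Balanced accuracy = mean of per-class recall.
  0: recall = 68/157 = 0.4331
  1: recall = 178/200 = 0.8900
  2: recall = 214/237 = 0.9030
  3: recall = 44/94 = 0.4681
Mean = (0.4331 + 0.8900 + 0.9030 + 0.4681) / 4 = 0.674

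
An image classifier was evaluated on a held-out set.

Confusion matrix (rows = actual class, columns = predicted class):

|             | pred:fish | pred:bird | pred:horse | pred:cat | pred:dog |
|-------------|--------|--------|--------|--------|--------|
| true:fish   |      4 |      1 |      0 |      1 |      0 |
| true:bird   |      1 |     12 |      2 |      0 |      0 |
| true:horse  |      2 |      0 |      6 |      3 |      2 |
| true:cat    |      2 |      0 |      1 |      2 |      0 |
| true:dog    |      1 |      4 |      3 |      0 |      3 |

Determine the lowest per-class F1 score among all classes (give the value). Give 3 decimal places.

Per-class F1 score (2·TP/(2·TP+FP+FN)):
  fish: TP=4, FP=1+2+2+1=6, FN=1+0+1+0=2 → 8/16 = 0.5000
  bird: TP=12, FP=1+0+0+4=5, FN=1+2+0+0=3 → 24/32 = 0.7500
  horse: TP=6, FP=0+2+1+3=6, FN=2+0+3+2=7 → 12/25 = 0.4800
  cat: TP=2, FP=1+0+3+0=4, FN=2+0+1+0=3 → 4/11 = 0.3636
  dog: TP=3, FP=0+0+2+0=2, FN=1+4+3+0=8 → 6/16 = 0.3750
Lowest is class 'cat' with F1 score = 0.364.

0.364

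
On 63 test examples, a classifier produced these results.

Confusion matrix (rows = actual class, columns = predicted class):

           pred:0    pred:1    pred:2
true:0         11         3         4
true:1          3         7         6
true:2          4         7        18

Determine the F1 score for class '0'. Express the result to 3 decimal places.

Treat '0' as positive and all other classes as negative.
F1 score = 2·TP/(2·TP+FP+FN).
0: TP=11, FP=3+4=7, FN=3+4=7 → 22/36 = 0.6111

0.611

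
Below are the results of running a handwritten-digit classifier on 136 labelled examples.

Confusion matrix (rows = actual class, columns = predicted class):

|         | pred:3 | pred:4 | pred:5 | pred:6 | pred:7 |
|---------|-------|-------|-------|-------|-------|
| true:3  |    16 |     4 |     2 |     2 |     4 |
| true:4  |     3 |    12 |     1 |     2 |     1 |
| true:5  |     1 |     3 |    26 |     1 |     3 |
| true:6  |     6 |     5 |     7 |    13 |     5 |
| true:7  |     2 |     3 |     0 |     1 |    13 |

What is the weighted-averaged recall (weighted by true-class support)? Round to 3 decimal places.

0.588

Per-class recall (TP/(TP+FN)):
  3: TP=16, FN=4+2+2+4=12 → 16/28 = 0.5714
  4: TP=12, FN=3+1+2+1=7 → 12/19 = 0.6316
  5: TP=26, FN=1+3+1+3=8 → 26/34 = 0.7647
  6: TP=13, FN=6+5+7+5=23 → 13/36 = 0.3611
  7: TP=13, FN=2+3+0+1=6 → 13/19 = 0.6842
Weighted-recall = Σ (supportᵢ/N)·recallᵢ with N=136: (28/136)·0.5714 + (19/136)·0.6316 + (34/136)·0.7647 + (36/136)·0.3611 + (19/136)·0.6842 = 0.588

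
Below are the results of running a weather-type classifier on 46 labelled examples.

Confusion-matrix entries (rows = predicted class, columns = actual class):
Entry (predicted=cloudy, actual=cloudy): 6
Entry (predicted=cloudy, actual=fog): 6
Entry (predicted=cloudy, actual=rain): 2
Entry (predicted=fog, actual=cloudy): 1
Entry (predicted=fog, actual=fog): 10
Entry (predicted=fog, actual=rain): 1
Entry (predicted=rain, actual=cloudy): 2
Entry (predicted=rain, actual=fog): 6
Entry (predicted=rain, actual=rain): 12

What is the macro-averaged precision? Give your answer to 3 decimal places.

0.621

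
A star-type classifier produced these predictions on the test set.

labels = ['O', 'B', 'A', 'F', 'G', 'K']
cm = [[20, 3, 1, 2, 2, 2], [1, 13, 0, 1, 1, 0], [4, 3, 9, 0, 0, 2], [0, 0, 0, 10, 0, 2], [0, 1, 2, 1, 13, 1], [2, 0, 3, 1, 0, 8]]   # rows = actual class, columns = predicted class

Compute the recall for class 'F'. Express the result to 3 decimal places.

0.833

Treat 'F' as positive and all other classes as negative.
recall = TP/(TP+FN).
F: TP=10, FN=0+0+0+0+2=2 → 10/12 = 0.8333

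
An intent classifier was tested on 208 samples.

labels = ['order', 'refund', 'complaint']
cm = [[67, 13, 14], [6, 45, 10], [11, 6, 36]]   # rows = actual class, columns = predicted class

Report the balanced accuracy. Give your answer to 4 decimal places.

0.7099

Balanced accuracy = mean of per-class recall.
  order: recall = 67/94 = 0.71277
  refund: recall = 45/61 = 0.73770
  complaint: recall = 36/53 = 0.67925
Mean = (0.71277 + 0.73770 + 0.67925) / 3 = 0.7099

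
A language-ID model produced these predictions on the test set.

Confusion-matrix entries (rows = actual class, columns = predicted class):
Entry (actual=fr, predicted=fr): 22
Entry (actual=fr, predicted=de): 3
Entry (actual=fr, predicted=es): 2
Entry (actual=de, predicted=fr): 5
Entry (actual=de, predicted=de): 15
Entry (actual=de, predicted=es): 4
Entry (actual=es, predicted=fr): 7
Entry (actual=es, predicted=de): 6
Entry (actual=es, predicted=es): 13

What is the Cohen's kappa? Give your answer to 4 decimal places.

Observed agreement pₒ = trace/N = 50/77 = 0.64935
Expected agreement pₑ = Σ (rowᵢ·colᵢ)/N² = (27·34 + 24·24 + 26·19)/77² = 0.33530
κ = (pₒ − pₑ)/(1 − pₑ) = (0.64935 − 0.33530)/(1 − 0.33530) = 0.4725

0.4725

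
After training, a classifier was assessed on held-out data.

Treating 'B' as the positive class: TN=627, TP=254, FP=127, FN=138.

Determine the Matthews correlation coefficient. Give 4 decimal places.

0.4829

MCC = (TP·TN − FP·FN) / √((TP+FP)(TP+FN)(TN+FP)(TN+FN))
Numerator = 254·627 − 127·138 = 141732
Denominator = √(381·392·754·765) = √86147727120 = 293509.3306
MCC = 141732 / 293509.3306 = 0.4829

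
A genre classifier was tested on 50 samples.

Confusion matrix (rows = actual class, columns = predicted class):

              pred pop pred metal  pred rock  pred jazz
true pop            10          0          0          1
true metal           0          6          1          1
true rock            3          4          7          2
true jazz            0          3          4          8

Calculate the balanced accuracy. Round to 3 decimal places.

0.657

Balanced accuracy = mean of per-class recall.
  pop: recall = 10/11 = 0.9091
  metal: recall = 6/8 = 0.7500
  rock: recall = 7/16 = 0.4375
  jazz: recall = 8/15 = 0.5333
Mean = (0.9091 + 0.7500 + 0.4375 + 0.5333) / 4 = 0.657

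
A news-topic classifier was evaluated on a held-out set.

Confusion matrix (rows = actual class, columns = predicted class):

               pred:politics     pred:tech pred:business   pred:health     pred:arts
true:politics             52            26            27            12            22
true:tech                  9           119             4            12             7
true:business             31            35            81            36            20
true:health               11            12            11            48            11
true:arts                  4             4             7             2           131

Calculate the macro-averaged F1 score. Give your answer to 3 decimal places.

Per-class F1 score (2·TP/(2·TP+FP+FN)):
  politics: TP=52, FP=9+31+11+4=55, FN=26+27+12+22=87 → 104/246 = 0.4228
  tech: TP=119, FP=26+35+12+4=77, FN=9+4+12+7=32 → 238/347 = 0.6859
  business: TP=81, FP=27+4+11+7=49, FN=31+35+36+20=122 → 162/333 = 0.4865
  health: TP=48, FP=12+12+36+2=62, FN=11+12+11+11=45 → 96/203 = 0.4729
  arts: TP=131, FP=22+7+20+11=60, FN=4+4+7+2=17 → 262/339 = 0.7729
Macro-F1 score = mean = (0.4228 + 0.6859 + 0.4865 + 0.4729 + 0.7729) / 5 = 0.568

0.568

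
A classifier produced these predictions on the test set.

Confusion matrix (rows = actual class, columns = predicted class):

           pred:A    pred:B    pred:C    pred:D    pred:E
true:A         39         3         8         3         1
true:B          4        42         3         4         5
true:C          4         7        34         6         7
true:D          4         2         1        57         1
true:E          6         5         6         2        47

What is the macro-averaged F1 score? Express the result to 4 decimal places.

Per-class F1 score (2·TP/(2·TP+FP+FN)):
  A: TP=39, FP=4+4+4+6=18, FN=3+8+3+1=15 → 78/111 = 0.70270
  B: TP=42, FP=3+7+2+5=17, FN=4+3+4+5=16 → 84/117 = 0.71795
  C: TP=34, FP=8+3+1+6=18, FN=4+7+6+7=24 → 68/110 = 0.61818
  D: TP=57, FP=3+4+6+2=15, FN=4+2+1+1=8 → 114/137 = 0.83212
  E: TP=47, FP=1+5+7+1=14, FN=6+5+6+2=19 → 94/127 = 0.74016
Macro-F1 score = mean = (0.70270 + 0.71795 + 0.61818 + 0.83212 + 0.74016) / 5 = 0.7222

0.7222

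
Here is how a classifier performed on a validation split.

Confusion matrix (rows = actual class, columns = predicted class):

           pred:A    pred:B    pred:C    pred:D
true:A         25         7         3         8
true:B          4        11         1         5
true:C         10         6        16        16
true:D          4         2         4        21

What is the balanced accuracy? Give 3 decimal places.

0.529

Balanced accuracy = mean of per-class recall.
  A: recall = 25/43 = 0.5814
  B: recall = 11/21 = 0.5238
  C: recall = 16/48 = 0.3333
  D: recall = 21/31 = 0.6774
Mean = (0.5814 + 0.5238 + 0.3333 + 0.6774) / 4 = 0.529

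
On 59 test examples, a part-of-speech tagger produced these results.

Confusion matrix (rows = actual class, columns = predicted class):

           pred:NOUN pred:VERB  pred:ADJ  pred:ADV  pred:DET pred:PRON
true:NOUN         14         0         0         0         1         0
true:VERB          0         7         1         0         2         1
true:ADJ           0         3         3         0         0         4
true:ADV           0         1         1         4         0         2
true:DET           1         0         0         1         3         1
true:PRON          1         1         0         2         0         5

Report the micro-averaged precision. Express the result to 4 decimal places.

0.6102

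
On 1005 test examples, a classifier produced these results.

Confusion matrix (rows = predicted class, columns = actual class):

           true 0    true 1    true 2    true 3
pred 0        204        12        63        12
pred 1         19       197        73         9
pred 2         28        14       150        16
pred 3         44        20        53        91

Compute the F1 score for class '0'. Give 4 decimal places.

Take TP from the diagonal, FP from the rest of the '0' prediction marginal, FN from the rest of the '0' actual marginal.
F1 score = 2·TP/(2·TP+FP+FN).
0: TP=204, FP=12+63+12=87, FN=19+28+44=91 → 408/586 = 0.69625

0.6962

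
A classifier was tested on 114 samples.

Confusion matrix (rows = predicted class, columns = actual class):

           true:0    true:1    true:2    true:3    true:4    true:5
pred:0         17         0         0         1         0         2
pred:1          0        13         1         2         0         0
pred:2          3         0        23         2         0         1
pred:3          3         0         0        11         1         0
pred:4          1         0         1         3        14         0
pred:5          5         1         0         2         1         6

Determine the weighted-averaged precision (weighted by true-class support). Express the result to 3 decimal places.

Per-class precision (TP/(TP+FP)):
  0: TP=17, FP=0+0+1+0+2=3 → 17/20 = 0.8500
  1: TP=13, FP=0+1+2+0+0=3 → 13/16 = 0.8125
  2: TP=23, FP=3+0+2+0+1=6 → 23/29 = 0.7931
  3: TP=11, FP=3+0+0+1+0=4 → 11/15 = 0.7333
  4: TP=14, FP=1+0+1+3+0=5 → 14/19 = 0.7368
  5: TP=6, FP=5+1+0+2+1=9 → 6/15 = 0.4000
Weighted-precision = Σ (supportᵢ/N)·precisionᵢ with N=114: (29/114)·0.8500 + (14/114)·0.8125 + (25/114)·0.7931 + (21/114)·0.7333 + (16/114)·0.7368 + (9/114)·0.4000 = 0.760

0.760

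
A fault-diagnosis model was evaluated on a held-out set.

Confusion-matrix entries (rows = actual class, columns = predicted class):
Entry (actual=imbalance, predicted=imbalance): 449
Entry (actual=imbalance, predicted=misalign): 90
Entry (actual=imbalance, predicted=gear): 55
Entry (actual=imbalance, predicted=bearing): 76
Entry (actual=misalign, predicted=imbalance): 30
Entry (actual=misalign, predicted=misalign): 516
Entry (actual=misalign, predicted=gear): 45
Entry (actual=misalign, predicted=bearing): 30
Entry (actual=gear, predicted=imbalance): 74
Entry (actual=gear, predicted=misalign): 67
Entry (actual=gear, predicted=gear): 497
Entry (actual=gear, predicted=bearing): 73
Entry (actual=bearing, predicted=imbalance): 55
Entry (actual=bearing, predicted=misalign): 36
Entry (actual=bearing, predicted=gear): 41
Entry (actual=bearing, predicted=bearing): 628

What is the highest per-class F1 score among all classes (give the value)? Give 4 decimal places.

Per-class F1 score (2·TP/(2·TP+FP+FN)):
  imbalance: TP=449, FP=30+74+55=159, FN=90+55+76=221 → 898/1278 = 0.70266
  misalign: TP=516, FP=90+67+36=193, FN=30+45+30=105 → 1032/1330 = 0.77594
  gear: TP=497, FP=55+45+41=141, FN=74+67+73=214 → 994/1349 = 0.73684
  bearing: TP=628, FP=76+30+73=179, FN=55+36+41=132 → 1256/1567 = 0.80153
Highest is class 'bearing' with F1 score = 0.8015.

0.8015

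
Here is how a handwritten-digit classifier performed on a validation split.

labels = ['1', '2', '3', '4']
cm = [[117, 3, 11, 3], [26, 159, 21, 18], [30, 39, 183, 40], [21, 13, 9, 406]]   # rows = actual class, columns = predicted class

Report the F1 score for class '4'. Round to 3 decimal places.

Treat '4' as positive and all other classes as negative.
F1 score = 2·TP/(2·TP+FP+FN).
4: TP=406, FP=3+18+40=61, FN=21+13+9=43 → 812/916 = 0.8865

0.886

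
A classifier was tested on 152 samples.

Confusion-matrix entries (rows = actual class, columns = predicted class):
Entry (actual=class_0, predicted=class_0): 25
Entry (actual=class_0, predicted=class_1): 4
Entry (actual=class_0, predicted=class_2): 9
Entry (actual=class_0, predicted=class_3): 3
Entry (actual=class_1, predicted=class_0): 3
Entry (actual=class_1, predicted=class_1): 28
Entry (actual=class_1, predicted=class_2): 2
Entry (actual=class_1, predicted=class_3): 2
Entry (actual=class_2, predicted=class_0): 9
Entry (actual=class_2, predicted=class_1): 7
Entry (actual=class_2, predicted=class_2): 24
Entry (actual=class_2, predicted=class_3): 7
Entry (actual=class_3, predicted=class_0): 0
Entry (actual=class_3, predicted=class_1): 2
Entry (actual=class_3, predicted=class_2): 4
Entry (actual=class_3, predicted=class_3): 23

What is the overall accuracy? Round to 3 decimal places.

Accuracy = trace / total = (25+28+24+23=100) / 152 = 100/152 = 0.658

0.658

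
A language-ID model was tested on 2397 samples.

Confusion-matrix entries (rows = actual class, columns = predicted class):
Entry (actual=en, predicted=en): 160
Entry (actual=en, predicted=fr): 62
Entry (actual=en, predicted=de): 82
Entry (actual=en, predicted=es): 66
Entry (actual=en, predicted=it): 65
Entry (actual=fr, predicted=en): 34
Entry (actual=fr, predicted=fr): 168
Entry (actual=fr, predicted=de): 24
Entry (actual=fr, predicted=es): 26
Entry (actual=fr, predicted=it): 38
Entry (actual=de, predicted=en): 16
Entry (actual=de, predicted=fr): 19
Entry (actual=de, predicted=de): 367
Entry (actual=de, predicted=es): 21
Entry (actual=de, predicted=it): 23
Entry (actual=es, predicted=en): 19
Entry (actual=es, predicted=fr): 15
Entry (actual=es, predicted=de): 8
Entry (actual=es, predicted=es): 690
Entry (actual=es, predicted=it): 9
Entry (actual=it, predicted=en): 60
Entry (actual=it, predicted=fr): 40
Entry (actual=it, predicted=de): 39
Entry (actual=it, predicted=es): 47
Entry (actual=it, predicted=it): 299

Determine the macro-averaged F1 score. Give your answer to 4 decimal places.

0.6571

Per-class F1 score (2·TP/(2·TP+FP+FN)):
  en: TP=160, FP=34+16+19+60=129, FN=62+82+66+65=275 → 320/724 = 0.44199
  fr: TP=168, FP=62+19+15+40=136, FN=34+24+26+38=122 → 336/594 = 0.56566
  de: TP=367, FP=82+24+8+39=153, FN=16+19+21+23=79 → 734/966 = 0.75983
  es: TP=690, FP=66+26+21+47=160, FN=19+15+8+9=51 → 1380/1591 = 0.86738
  it: TP=299, FP=65+38+23+9=135, FN=60+40+39+47=186 → 598/919 = 0.65071
Macro-F1 score = mean = (0.44199 + 0.56566 + 0.75983 + 0.86738 + 0.65071) / 5 = 0.6571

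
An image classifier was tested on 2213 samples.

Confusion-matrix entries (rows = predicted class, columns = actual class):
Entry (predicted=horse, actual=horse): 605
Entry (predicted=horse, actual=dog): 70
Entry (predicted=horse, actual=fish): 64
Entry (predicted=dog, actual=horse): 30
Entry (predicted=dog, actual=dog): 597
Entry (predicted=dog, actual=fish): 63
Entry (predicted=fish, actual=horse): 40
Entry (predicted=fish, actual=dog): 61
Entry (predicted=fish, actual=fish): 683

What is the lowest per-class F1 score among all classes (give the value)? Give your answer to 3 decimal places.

Per-class F1 score (2·TP/(2·TP+FP+FN)):
  horse: TP=605, FP=70+64=134, FN=30+40=70 → 1210/1414 = 0.8557
  dog: TP=597, FP=30+63=93, FN=70+61=131 → 1194/1418 = 0.8420
  fish: TP=683, FP=40+61=101, FN=64+63=127 → 1366/1594 = 0.8570
Lowest is class 'dog' with F1 score = 0.842.

0.842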